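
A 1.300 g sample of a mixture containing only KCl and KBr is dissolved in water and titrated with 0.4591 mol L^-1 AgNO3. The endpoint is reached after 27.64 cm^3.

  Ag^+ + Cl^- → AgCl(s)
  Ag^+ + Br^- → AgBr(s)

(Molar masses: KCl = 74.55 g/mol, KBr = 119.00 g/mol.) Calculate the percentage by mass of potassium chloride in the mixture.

n(AgNO3) = 0.02764 × 0.4591 = 0.01269 mol
Let x = n(KCl), y = n(KBr).
Titrant: 1x + 1y = 0.01269;  mass: 74.55x + 119.00y = 1.300
Solving, x = 4.726 × 10^-3 mol, y = 7.964 × 10^-3 mol
mass of KCl = 4.726 × 10^-3 × 74.55 = 0.3523 g
% KCl = 0.3523 / 1.300 × 100 = 27.10 %

27.10 %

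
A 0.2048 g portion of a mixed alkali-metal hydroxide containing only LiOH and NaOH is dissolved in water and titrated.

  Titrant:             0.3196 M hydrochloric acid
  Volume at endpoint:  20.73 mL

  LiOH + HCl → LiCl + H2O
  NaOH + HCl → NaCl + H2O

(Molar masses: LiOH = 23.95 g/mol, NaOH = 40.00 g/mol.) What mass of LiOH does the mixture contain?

n(HCl) = 0.02073 × 0.3196 = 6.625 × 10^-3 mol
Let x = n(LiOH), y = n(NaOH).
Titrant: 1x + 1y = 6.625 × 10^-3;  mass: 23.95x + 40.00y = 0.2048
Solving, x = 3.752 × 10^-3 mol, y = 2.874 × 10^-3 mol
mass of LiOH = 3.752 × 10^-3 × 23.95 = 0.08985 g

0.08985 g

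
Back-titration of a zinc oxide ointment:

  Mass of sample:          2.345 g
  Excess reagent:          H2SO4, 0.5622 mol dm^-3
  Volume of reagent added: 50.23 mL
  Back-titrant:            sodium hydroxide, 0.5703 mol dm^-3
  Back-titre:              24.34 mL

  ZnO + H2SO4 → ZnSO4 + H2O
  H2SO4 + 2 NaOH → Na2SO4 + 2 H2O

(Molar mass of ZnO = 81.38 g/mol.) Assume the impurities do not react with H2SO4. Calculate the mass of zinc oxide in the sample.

1.733 g

n(H2SO4) added = 0.05023 × 0.5622 = 0.02824 mol
n(NaOH) used in back-titration = 0.02434 × 0.5703 = 0.01388 mol
From the 1:2 ratio, n(H2SO4) left over = 1/2 × 0.01388 = 6.941 × 10^-3 mol
n(H2SO4) consumed by analyte = 0.02824 − 6.941 × 10^-3 = 0.02130 mol
n(ZnO) = 0.02130 mol (1:1 ratio)
mass of ZnO = 0.02130 × 81.38 = 1.733 g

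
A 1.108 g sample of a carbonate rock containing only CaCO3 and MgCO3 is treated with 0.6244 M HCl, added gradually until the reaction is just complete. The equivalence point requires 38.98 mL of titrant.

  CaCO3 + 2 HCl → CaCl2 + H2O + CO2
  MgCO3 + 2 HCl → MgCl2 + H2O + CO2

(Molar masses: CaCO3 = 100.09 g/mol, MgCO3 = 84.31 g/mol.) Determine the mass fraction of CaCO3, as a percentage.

n(HCl) = 0.03898 × 0.6244 = 0.02434 mol
Let x = n(CaCO3), y = n(MgCO3).
Titrant: 2x + 2y = 0.02434;  mass: 100.09x + 84.31y = 1.108
Solving, x = 5.195 × 10^-3 mol, y = 6.974 × 10^-3 mol
mass of CaCO3 = 5.195 × 10^-3 × 100.09 = 0.5200 g
% CaCO3 = 0.5200 / 1.108 × 100 = 46.93 %

46.93 %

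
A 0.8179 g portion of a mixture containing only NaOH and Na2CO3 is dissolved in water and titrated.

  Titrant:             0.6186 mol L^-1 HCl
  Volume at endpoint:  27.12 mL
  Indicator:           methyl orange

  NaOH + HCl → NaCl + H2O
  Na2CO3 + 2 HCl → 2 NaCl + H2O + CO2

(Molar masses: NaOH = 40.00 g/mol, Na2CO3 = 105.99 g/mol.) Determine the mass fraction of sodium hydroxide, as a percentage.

n(HCl) = 0.02712 × 0.6186 = 0.01678 mol
Let x = n(NaOH), y = n(Na2CO3).
Titrant: 1x + 2y = 0.01678;  mass: 40.00x + 105.99y = 0.8179
Solving, x = 5.476 × 10^-3 mol, y = 5.650 × 10^-3 mol
mass of NaOH = 5.476 × 10^-3 × 40.00 = 0.2191 g
% NaOH = 0.2191 / 0.8179 × 100 = 26.78 %

26.78 %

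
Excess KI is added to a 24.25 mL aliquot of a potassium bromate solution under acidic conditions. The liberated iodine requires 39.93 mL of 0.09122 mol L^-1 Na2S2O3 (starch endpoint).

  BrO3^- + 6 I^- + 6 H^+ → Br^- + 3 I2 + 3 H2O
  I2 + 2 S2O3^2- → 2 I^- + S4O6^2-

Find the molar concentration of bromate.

n(S2O3^2-) = 0.03993 × 0.09122 = 3.642 × 10^-3 mol
n(I2) = n(S2O3^2-)/2 = 1.821 × 10^-3 mol
From the 1:3 ratio, n(BrO3^-) in the aliquot = 1/3 × 1.821 × 10^-3 = 6.071 × 10^-4 mol
[BrO3^-] = 6.071 × 10^-4 / 0.02425 = 0.02503 mol/L

0.02503 mol/L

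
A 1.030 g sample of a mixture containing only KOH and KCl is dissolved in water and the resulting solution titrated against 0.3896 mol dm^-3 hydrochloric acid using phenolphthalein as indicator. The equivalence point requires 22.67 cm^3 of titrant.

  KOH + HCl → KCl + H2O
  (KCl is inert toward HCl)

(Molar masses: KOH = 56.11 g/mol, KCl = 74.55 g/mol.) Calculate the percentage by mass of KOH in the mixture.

48.11 %

n(HCl) = 0.02267 × 0.3896 = 8.832 × 10^-3 mol
Let x = n(KOH), y = n(KCl).
Titrant: 1x = 8.832 × 10^-3;  mass: 56.11x + 74.55y = 1.030
Solving, x = 8.832 × 10^-3 mol, y = 7.169 × 10^-3 mol
mass of KOH = 8.832 × 10^-3 × 56.11 = 0.4956 g
% KOH = 0.4956 / 1.030 × 100 = 48.11 %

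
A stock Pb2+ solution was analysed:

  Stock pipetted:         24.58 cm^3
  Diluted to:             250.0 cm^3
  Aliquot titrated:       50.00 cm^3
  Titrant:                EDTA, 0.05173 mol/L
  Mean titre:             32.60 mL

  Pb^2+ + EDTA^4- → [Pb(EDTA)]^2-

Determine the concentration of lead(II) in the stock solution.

n(EDTA) = 0.03260 × 0.05173 = 1.686 × 10^-3 mol
n(Pb2+) in the aliquot = 1.686 × 10^-3 mol (1:1 ratio)
[Pb2+]_dilute = 1.686 × 10^-3 / 0.05000 = 0.03373 mol/L
Dilution factor = 250.0 / 24.58 = 10.17
[Pb2+]_stock = 0.03373 × 10.17 = 0.3430 mol/L

0.3430 mol/L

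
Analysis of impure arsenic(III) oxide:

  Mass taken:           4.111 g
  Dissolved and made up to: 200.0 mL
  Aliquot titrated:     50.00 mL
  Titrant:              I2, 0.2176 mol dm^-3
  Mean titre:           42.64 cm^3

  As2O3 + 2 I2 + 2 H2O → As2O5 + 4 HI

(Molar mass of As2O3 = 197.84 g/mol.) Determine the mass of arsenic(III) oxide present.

n(I2) per titration = 0.04264 × 0.2176 = 9.278 × 10^-3 mol
From the 1:2 ratio, n(As2O3) in each aliquot = 1/2 × 9.278 × 10^-3 = 4.639 × 10^-3 mol
n(As2O3) in the whole flask = 4.639 × 10^-3 × 200.0/50.00 = 0.01856 mol
mass of As2O3 = 0.01856 × 197.84 = 3.671 g

3.671 g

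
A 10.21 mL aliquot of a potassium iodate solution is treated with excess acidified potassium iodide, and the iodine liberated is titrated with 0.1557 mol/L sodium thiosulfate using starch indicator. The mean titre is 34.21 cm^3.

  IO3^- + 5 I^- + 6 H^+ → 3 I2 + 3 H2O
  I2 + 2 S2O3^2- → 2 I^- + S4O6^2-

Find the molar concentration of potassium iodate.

n(S2O3^2-) = 0.03421 × 0.1557 = 5.326 × 10^-3 mol
n(I2) = n(S2O3^2-)/2 = 2.663 × 10^-3 mol
From the 1:3 ratio, n(IO3^-) in the aliquot = 1/3 × 2.663 × 10^-3 = 8.877 × 10^-4 mol
[IO3^-] = 8.877 × 10^-4 / 0.01021 = 0.08695 mol/L

0.08695 mol/L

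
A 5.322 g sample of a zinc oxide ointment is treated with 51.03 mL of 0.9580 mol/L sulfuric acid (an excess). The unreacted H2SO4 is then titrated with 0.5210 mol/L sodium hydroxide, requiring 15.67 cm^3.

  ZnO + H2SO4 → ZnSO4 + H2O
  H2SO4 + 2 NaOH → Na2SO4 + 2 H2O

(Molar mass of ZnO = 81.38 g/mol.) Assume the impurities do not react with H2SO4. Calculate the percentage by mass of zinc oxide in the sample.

68.51 %

n(H2SO4) added = 0.05103 × 0.9580 = 0.04889 mol
n(NaOH) used in back-titration = 0.01567 × 0.5210 = 8.164 × 10^-3 mol
From the 1:2 ratio, n(H2SO4) left over = 1/2 × 8.164 × 10^-3 = 4.082 × 10^-3 mol
n(H2SO4) consumed by analyte = 0.04889 − 4.082 × 10^-3 = 0.04480 mol
n(ZnO) = 0.04480 mol (1:1 ratio)
mass of ZnO = 0.04480 × 81.38 = 3.646 g
% ZnO = 3.646 / 5.322 × 100 = 68.51 %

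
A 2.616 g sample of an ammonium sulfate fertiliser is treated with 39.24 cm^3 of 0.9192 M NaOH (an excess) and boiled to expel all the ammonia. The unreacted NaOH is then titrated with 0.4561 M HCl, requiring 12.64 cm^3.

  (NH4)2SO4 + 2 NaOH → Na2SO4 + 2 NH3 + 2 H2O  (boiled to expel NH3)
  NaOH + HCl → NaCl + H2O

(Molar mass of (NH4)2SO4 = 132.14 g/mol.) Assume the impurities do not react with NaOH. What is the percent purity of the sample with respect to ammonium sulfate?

76.54 %

n(NaOH) added = 0.03924 × 0.9192 = 0.03607 mol
n(HCl) used in back-titration = 0.01264 × 0.4561 = 5.765 × 10^-3 mol
n(NaOH) left over = 5.765 × 10^-3 mol (1:1 ratio)
n(NaOH) consumed by analyte = 0.03607 − 5.765 × 10^-3 = 0.03030 mol
From the 1:2 ratio, n((NH4)2SO4) = 1/2 × 0.03030 = 0.01515 mol
mass of (NH4)2SO4 = 0.01515 × 132.14 = 2.002 g
% (NH4)2SO4 = 2.002 / 2.616 × 100 = 76.54 %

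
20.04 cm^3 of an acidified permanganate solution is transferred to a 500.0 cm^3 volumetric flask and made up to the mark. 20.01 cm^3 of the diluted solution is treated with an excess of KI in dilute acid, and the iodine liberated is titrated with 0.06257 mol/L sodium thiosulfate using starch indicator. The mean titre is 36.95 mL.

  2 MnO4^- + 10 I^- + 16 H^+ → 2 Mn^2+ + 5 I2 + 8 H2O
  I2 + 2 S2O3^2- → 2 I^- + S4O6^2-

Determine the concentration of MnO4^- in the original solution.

n(S2O3^2-) = 0.03695 × 0.06257 = 2.312 × 10^-3 mol
n(I2) = n(S2O3^2-)/2 = 1.156 × 10^-3 mol
From the 2:5 ratio, n(MnO4^-) in the aliquot = 2/5 × 1.156 × 10^-3 = 4.624 × 10^-4 mol
[MnO4^-]_dilute = 4.624 × 10^-4 / 0.02001 = 0.02311 mol/L
[MnO4^-]_original = 0.02311 × 500.0/20.04 = 0.5765 mol/L

0.5765 mol/L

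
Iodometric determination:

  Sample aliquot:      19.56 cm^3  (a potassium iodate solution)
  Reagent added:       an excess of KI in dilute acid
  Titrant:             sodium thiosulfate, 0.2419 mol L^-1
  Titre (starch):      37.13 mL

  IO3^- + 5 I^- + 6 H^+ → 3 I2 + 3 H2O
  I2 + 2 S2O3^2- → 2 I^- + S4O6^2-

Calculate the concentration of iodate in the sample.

0.07653 mol/L

n(S2O3^2-) = 0.03713 × 0.2419 = 8.982 × 10^-3 mol
n(I2) = n(S2O3^2-)/2 = 4.491 × 10^-3 mol
From the 1:3 ratio, n(IO3^-) in the aliquot = 1/3 × 4.491 × 10^-3 = 1.497 × 10^-3 mol
[IO3^-] = 1.497 × 10^-3 / 0.01956 = 0.07653 mol/L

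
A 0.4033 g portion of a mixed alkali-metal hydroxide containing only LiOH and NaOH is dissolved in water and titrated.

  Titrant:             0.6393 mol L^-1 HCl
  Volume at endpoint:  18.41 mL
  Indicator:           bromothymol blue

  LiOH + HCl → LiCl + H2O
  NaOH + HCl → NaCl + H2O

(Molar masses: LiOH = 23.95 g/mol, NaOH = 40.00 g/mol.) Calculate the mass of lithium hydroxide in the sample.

0.1007 g

n(HCl) = 0.01841 × 0.6393 = 0.01177 mol
Let x = n(LiOH), y = n(NaOH).
Titrant: 1x + 1y = 0.01177;  mass: 23.95x + 40.00y = 0.4033
Solving, x = 4.204 × 10^-3 mol, y = 7.565 × 10^-3 mol
mass of LiOH = 4.204 × 10^-3 × 23.95 = 0.1007 g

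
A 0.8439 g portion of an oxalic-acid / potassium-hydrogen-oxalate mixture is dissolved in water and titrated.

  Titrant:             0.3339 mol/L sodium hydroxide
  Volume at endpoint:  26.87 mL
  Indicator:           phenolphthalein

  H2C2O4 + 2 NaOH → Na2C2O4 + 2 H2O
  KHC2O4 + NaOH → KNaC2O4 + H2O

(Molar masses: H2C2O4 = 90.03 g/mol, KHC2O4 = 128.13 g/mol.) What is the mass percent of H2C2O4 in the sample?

19.62 %

n(NaOH) = 0.02687 × 0.3339 = 8.972 × 10^-3 mol
Let x = n(H2C2O4), y = n(KHC2O4).
Titrant: 2x + 1y = 8.972 × 10^-3;  mass: 90.03x + 128.13y = 0.8439
Solving, x = 1.839 × 10^-3 mol, y = 5.294 × 10^-3 mol
mass of H2C2O4 = 1.839 × 10^-3 × 90.03 = 0.1655 g
% H2C2O4 = 0.1655 / 0.8439 × 100 = 19.62 %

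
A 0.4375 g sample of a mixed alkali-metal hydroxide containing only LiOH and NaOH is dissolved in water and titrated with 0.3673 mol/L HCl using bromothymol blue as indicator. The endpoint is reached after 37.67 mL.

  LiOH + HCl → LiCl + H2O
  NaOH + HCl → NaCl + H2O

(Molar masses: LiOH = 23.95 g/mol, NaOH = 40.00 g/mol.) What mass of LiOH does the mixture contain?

n(HCl) = 0.03767 × 0.3673 = 0.01384 mol
Let x = n(LiOH), y = n(NaOH).
Titrant: 1x + 1y = 0.01384;  mass: 23.95x + 40.00y = 0.4375
Solving, x = 7.224 × 10^-3 mol, y = 6.612 × 10^-3 mol
mass of LiOH = 7.224 × 10^-3 × 23.95 = 0.1730 g

0.1730 g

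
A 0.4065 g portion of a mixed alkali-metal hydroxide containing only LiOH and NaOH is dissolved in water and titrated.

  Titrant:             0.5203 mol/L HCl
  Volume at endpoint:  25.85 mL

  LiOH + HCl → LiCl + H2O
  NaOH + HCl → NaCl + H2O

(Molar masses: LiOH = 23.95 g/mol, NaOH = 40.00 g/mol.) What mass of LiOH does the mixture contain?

0.1962 g

n(HCl) = 0.02585 × 0.5203 = 0.01345 mol
Let x = n(LiOH), y = n(NaOH).
Titrant: 1x + 1y = 0.01345;  mass: 23.95x + 40.00y = 0.4065
Solving, x = 8.193 × 10^-3 mol, y = 5.257 × 10^-3 mol
mass of LiOH = 8.193 × 10^-3 × 23.95 = 0.1962 g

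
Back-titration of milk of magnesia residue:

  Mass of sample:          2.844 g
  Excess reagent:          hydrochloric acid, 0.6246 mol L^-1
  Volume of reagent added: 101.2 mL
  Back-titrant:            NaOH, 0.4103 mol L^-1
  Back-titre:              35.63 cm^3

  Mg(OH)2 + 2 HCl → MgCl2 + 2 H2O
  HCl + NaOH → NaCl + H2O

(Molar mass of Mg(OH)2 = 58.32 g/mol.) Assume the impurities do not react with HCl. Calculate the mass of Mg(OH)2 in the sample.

n(HCl) added = 0.1012 × 0.6246 = 0.06321 mol
n(NaOH) used in back-titration = 0.03563 × 0.4103 = 0.01462 mol
n(HCl) left over = 0.01462 mol (1:1 ratio)
n(HCl) consumed by analyte = 0.06321 − 0.01462 = 0.04859 mol
From the 1:2 ratio, n(Mg(OH)2) = 1/2 × 0.04859 = 0.02430 mol
mass of Mg(OH)2 = 0.02430 × 58.32 = 1.417 g

1.417 g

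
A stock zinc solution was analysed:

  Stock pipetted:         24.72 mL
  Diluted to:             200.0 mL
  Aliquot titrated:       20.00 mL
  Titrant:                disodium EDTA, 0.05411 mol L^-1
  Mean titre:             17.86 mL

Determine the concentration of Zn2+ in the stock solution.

0.3909 mol/L

Zn^2+ + EDTA^4- → [Zn(EDTA)]^2-
n(EDTA) = 0.01786 × 0.05411 = 9.664 × 10^-4 mol
n(Zn2+) in the aliquot = 9.664 × 10^-4 mol (1:1 ratio)
[Zn2+]_dilute = 9.664 × 10^-4 / 0.02000 = 0.04832 mol/L
Dilution factor = 200.0 / 24.72 = 8.091
[Zn2+]_stock = 0.04832 × 8.091 = 0.3909 mol/L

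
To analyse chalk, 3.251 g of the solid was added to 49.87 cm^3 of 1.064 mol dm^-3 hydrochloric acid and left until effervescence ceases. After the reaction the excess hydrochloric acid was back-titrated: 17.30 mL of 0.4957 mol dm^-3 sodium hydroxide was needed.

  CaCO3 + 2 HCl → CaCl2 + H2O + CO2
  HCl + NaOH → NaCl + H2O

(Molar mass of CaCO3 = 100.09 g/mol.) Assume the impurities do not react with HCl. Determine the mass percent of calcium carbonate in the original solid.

68.48 %

n(HCl) added = 0.04987 × 1.064 = 0.05306 mol
n(NaOH) used in back-titration = 0.01730 × 0.4957 = 8.576 × 10^-3 mol
n(HCl) left over = 8.576 × 10^-3 mol (1:1 ratio)
n(HCl) consumed by analyte = 0.05306 − 8.576 × 10^-3 = 0.04449 mol
From the 1:2 ratio, n(CaCO3) = 1/2 × 0.04449 = 0.02224 mol
mass of CaCO3 = 0.02224 × 100.09 = 2.226 g
% CaCO3 = 2.226 / 3.251 × 100 = 68.48 %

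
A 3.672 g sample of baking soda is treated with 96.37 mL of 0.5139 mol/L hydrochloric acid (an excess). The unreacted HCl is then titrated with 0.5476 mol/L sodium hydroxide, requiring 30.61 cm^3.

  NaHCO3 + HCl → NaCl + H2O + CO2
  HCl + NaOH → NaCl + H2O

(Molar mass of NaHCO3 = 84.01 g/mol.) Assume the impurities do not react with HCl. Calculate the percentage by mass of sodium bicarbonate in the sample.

74.96 %

n(HCl) added = 0.09637 × 0.5139 = 0.04952 mol
n(NaOH) used in back-titration = 0.03061 × 0.5476 = 0.01676 mol
n(HCl) left over = 0.01676 mol (1:1 ratio)
n(HCl) consumed by analyte = 0.04952 − 0.01676 = 0.03276 mol
n(NaHCO3) = 0.03276 mol (1:1 ratio)
mass of NaHCO3 = 0.03276 × 84.01 = 2.752 g
% NaHCO3 = 2.752 / 3.672 × 100 = 74.96 %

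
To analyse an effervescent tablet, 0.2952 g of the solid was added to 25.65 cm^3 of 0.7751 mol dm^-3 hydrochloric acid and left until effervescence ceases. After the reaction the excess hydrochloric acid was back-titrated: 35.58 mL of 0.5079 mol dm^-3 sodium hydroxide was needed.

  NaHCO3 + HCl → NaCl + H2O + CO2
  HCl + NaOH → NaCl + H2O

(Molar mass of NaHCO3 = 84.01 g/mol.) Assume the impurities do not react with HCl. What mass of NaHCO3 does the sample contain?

n(HCl) added = 0.02565 × 0.7751 = 0.01988 mol
n(NaOH) used in back-titration = 0.03558 × 0.5079 = 0.01807 mol
n(HCl) left over = 0.01807 mol (1:1 ratio)
n(HCl) consumed by analyte = 0.01988 − 0.01807 = 1.810 × 10^-3 mol
n(NaHCO3) = 1.810 × 10^-3 mol (1:1 ratio)
mass of NaHCO3 = 1.810 × 10^-3 × 84.01 = 0.1521 g

0.1521 g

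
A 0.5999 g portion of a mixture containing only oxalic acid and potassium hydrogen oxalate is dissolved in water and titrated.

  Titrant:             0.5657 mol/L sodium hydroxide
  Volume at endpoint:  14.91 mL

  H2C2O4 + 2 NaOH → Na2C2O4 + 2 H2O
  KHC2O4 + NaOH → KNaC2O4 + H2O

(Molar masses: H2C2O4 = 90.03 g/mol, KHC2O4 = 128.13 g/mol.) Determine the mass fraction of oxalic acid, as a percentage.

43.41 %

n(NaOH) = 0.01491 × 0.5657 = 8.435 × 10^-3 mol
Let x = n(H2C2O4), y = n(KHC2O4).
Titrant: 2x + 1y = 8.435 × 10^-3;  mass: 90.03x + 128.13y = 0.5999
Solving, x = 2.893 × 10^-3 mol, y = 2.650 × 10^-3 mol
mass of H2C2O4 = 2.893 × 10^-3 × 90.03 = 0.2604 g
% H2C2O4 = 0.2604 / 0.5999 × 100 = 43.41 %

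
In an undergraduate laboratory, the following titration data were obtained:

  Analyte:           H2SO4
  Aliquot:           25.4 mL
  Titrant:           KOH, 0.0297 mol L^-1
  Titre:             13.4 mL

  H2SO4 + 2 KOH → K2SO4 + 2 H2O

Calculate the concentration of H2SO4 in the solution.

n(KOH) = 0.0134 L × 0.0297 mol/L = 3.98 × 10^-4 mol
From the 1:2 mole ratio, n(H2SO4) = 1/2 × 3.98 × 10^-4 = 1.99 × 10^-4 mol
[H2SO4] = 1.99 × 10^-4 mol / 0.0254 L = 0.00783 mol/L

0.00783 mol/L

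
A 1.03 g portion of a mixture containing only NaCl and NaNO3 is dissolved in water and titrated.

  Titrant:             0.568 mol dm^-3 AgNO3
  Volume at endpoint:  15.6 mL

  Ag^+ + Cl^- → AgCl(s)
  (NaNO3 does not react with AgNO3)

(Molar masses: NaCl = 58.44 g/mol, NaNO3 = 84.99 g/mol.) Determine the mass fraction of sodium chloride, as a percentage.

50.3 %

n(AgNO3) = 0.0156 × 0.568 = 8.86 × 10^-3 mol
Let x = n(NaCl), y = n(NaNO3).
Titrant: 1x = 8.86 × 10^-3;  mass: 58.44x + 84.99y = 1.03
Solving, x = 8.86 × 10^-3 mol, y = 6.03 × 10^-3 mol
mass of NaCl = 8.86 × 10^-3 × 58.44 = 0.518 g
% NaCl = 0.518 / 1.03 × 100 = 50.3 %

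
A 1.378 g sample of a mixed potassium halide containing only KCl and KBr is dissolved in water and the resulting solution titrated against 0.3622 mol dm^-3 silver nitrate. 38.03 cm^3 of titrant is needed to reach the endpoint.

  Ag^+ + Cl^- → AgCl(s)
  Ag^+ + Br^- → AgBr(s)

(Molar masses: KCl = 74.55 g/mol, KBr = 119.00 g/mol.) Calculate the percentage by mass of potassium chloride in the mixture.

31.79 %

n(AgNO3) = 0.03803 × 0.3622 = 0.01377 mol
Let x = n(KCl), y = n(KBr).
Titrant: 1x + 1y = 0.01377;  mass: 74.55x + 119.00y = 1.378
Solving, x = 5.875 × 10^-3 mol, y = 7.899 × 10^-3 mol
mass of KCl = 5.875 × 10^-3 × 74.55 = 0.4380 g
% KCl = 0.4380 / 1.378 × 100 = 31.79 %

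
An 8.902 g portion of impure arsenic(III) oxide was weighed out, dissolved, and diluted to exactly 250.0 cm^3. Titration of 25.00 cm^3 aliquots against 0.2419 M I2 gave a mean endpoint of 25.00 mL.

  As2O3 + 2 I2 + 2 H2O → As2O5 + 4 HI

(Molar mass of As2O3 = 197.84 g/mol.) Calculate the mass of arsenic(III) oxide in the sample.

n(I2) per titration = 0.02500 × 0.2419 = 6.047 × 10^-3 mol
From the 1:2 ratio, n(As2O3) in each aliquot = 1/2 × 6.047 × 10^-3 = 3.024 × 10^-3 mol
n(As2O3) in the whole flask = 3.024 × 10^-3 × 250.0/25.00 = 0.03024 mol
mass of As2O3 = 0.03024 × 197.84 = 5.982 g

5.982 g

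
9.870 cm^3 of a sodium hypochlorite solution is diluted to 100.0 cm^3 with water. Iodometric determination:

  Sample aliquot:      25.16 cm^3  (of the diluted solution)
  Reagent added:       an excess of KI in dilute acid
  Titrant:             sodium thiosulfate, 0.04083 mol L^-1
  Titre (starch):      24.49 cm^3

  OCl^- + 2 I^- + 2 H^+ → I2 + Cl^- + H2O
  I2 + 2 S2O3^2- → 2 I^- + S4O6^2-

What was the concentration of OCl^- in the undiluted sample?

0.2013 mol/L

n(S2O3^2-) = 0.02449 × 0.04083 = 9.999 × 10^-4 mol
n(I2) = n(S2O3^2-)/2 = 5.000 × 10^-4 mol
n(OCl^-) in the aliquot = 5.000 × 10^-4 mol (1:1 ratio)
[OCl^-]_dilute = 5.000 × 10^-4 / 0.02516 = 0.01987 mol/L
[OCl^-]_original = 0.01987 × 100.0/9.870 = 0.2013 mol/L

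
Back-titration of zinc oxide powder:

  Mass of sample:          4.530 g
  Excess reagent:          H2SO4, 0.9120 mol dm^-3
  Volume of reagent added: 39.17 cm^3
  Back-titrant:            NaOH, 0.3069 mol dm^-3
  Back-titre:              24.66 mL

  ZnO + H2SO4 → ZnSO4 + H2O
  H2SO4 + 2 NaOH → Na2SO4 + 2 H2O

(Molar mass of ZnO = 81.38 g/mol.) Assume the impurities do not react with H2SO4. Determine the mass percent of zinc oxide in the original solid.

57.38 %

n(H2SO4) added = 0.03917 × 0.9120 = 0.03572 mol
n(NaOH) used in back-titration = 0.02466 × 0.3069 = 7.568 × 10^-3 mol
From the 1:2 ratio, n(H2SO4) left over = 1/2 × 7.568 × 10^-3 = 3.784 × 10^-3 mol
n(H2SO4) consumed by analyte = 0.03572 − 3.784 × 10^-3 = 0.03194 mol
n(ZnO) = 0.03194 mol (1:1 ratio)
mass of ZnO = 0.03194 × 81.38 = 2.599 g
% ZnO = 2.599 / 4.530 × 100 = 57.38 %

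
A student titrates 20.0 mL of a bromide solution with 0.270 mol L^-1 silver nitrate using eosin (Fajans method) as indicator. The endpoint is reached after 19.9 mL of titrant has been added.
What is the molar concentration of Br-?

Ag^+ + Br^- → AgBr(s)
n(AgNO3) = 0.0199 L × 0.270 mol/L = 5.37 × 10^-3 mol
n(Br-) = 5.37 × 10^-3 mol (1:1 mole ratio)
[Br-] = 5.37 × 10^-3 mol / 0.0200 L = 0.269 mol/L

0.269 mol/L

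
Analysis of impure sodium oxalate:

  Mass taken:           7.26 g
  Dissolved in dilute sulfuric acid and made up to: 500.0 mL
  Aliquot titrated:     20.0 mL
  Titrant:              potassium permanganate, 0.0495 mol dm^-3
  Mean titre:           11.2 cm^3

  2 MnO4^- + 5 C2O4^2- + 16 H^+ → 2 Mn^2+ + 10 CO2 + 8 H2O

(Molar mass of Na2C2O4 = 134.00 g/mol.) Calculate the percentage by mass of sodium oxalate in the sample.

64.0 %

n(KMnO4) per titration = 0.0112 × 0.0495 = 5.54 × 10^-4 mol
From the 5:2 ratio, n(Na2C2O4) in each aliquot = 5/2 × 5.54 × 10^-4 = 1.39 × 10^-3 mol
n(Na2C2O4) in the whole flask = 1.39 × 10^-3 × 500.0/20.0 = 0.0347 mol
mass of Na2C2O4 = 0.0347 × 134.00 = 4.64 g
% Na2C2O4 = 4.64 / 7.26 × 100 = 64.0 %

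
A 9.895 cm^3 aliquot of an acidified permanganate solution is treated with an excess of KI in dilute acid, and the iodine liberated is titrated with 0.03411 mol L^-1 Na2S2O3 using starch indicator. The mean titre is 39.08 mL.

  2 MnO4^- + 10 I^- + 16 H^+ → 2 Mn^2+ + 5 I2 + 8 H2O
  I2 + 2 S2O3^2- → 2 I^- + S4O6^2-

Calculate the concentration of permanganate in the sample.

0.02694 mol/L

n(S2O3^2-) = 0.03908 × 0.03411 = 1.333 × 10^-3 mol
n(I2) = n(S2O3^2-)/2 = 6.665 × 10^-4 mol
From the 2:5 ratio, n(MnO4^-) in the aliquot = 2/5 × 6.665 × 10^-4 = 2.666 × 10^-4 mol
[MnO4^-] = 2.666 × 10^-4 / 0.009895 = 0.02694 mol/L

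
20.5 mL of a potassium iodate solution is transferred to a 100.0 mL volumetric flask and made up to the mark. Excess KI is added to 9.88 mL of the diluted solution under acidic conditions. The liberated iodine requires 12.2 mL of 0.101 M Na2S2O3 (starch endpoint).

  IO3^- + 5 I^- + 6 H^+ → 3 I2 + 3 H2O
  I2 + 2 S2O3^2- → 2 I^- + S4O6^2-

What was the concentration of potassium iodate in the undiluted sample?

0.101 M

n(S2O3^2-) = 0.0122 × 0.101 = 1.23 × 10^-3 mol
n(I2) = n(S2O3^2-)/2 = 6.16 × 10^-4 mol
From the 1:3 ratio, n(IO3^-) in the aliquot = 1/3 × 6.16 × 10^-4 = 2.05 × 10^-4 mol
[IO3^-]_dilute = 2.05 × 10^-4 / 0.00988 = 0.0208 mol/L
[IO3^-]_original = 0.0208 × 100.0/20.5 = 0.101 mol/L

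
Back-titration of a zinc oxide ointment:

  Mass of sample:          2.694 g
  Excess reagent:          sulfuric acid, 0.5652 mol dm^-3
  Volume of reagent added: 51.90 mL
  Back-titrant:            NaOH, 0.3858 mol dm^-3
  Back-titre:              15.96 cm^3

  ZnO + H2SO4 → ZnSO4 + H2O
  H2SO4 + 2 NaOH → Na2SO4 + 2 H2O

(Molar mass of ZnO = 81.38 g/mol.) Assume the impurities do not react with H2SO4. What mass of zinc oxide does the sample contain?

2.137 g

n(H2SO4) added = 0.05190 × 0.5652 = 0.02933 mol
n(NaOH) used in back-titration = 0.01596 × 0.3858 = 6.157 × 10^-3 mol
From the 1:2 ratio, n(H2SO4) left over = 1/2 × 6.157 × 10^-3 = 3.079 × 10^-3 mol
n(H2SO4) consumed by analyte = 0.02933 − 3.079 × 10^-3 = 0.02626 mol
n(ZnO) = 0.02626 mol (1:1 ratio)
mass of ZnO = 0.02626 × 81.38 = 2.137 g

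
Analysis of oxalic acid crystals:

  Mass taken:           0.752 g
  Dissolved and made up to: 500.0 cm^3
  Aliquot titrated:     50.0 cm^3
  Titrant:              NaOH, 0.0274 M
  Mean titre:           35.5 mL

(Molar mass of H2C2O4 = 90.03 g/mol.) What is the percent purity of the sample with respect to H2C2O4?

H2C2O4 + 2 NaOH → Na2C2O4 + 2 H2O
n(NaOH) per titration = 0.0355 × 0.0274 = 9.73 × 10^-4 mol
From the 1:2 ratio, n(H2C2O4) in each aliquot = 1/2 × 9.73 × 10^-4 = 4.86 × 10^-4 mol
n(H2C2O4) in the whole flask = 4.86 × 10^-4 × 500.0/50.0 = 4.86 × 10^-3 mol
mass of H2C2O4 = 4.86 × 10^-3 × 90.03 = 0.438 g
% H2C2O4 = 0.438 / 0.752 × 100 = 58.2 %

58.2 %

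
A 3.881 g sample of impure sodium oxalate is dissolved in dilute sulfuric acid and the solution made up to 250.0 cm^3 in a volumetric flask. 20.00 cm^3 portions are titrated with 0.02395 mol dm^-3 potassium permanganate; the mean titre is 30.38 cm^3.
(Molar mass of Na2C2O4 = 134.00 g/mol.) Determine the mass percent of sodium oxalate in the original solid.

2 MnO4^- + 5 C2O4^2- + 16 H^+ → 2 Mn^2+ + 10 CO2 + 8 H2O
n(KMnO4) per titration = 0.03038 × 0.02395 = 7.276 × 10^-4 mol
From the 5:2 ratio, n(Na2C2O4) in each aliquot = 5/2 × 7.276 × 10^-4 = 1.819 × 10^-3 mol
n(Na2C2O4) in the whole flask = 1.819 × 10^-3 × 250.0/20.00 = 0.02274 mol
mass of Na2C2O4 = 0.02274 × 134.00 = 3.047 g
% Na2C2O4 = 3.047 / 3.881 × 100 = 78.51 %

78.51 %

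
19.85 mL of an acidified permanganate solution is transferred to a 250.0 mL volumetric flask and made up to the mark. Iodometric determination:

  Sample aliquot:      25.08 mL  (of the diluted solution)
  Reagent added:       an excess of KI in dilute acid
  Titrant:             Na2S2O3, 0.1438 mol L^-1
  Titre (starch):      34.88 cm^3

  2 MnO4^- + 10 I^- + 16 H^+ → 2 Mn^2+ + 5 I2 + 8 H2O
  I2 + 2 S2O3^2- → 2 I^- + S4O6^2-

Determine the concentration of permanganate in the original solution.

n(S2O3^2-) = 0.03488 × 0.1438 = 5.016 × 10^-3 mol
n(I2) = n(S2O3^2-)/2 = 2.508 × 10^-3 mol
From the 2:5 ratio, n(MnO4^-) in the aliquot = 2/5 × 2.508 × 10^-3 = 1.003 × 10^-3 mol
[MnO4^-]_dilute = 1.003 × 10^-3 / 0.02508 = 0.04000 mol/L
[MnO4^-]_original = 0.04000 × 250.0/19.85 = 0.5038 mol/L

0.5038 mol/L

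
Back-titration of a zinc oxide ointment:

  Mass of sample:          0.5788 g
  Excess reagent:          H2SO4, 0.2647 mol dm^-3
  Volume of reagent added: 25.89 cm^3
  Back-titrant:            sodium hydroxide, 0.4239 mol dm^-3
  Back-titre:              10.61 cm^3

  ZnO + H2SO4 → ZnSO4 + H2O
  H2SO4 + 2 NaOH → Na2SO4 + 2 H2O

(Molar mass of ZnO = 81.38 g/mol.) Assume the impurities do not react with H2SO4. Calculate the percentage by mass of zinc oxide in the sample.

64.74 %

n(H2SO4) added = 0.02589 × 0.2647 = 6.853 × 10^-3 mol
n(NaOH) used in back-titration = 0.01061 × 0.4239 = 4.498 × 10^-3 mol
From the 1:2 ratio, n(H2SO4) left over = 1/2 × 4.498 × 10^-3 = 2.249 × 10^-3 mol
n(H2SO4) consumed by analyte = 6.853 × 10^-3 − 2.249 × 10^-3 = 4.604 × 10^-3 mol
n(ZnO) = 4.604 × 10^-3 mol (1:1 ratio)
mass of ZnO = 4.604 × 10^-3 × 81.38 = 0.3747 g
% ZnO = 0.3747 / 0.5788 × 100 = 64.74 %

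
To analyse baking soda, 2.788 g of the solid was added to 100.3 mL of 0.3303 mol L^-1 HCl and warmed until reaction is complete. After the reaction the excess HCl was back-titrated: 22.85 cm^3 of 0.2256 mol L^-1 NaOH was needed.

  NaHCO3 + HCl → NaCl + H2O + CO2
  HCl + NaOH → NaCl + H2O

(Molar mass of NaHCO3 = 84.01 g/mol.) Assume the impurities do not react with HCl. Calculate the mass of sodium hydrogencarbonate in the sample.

2.350 g

n(HCl) added = 0.1003 × 0.3303 = 0.03313 mol
n(NaOH) used in back-titration = 0.02285 × 0.2256 = 5.155 × 10^-3 mol
n(HCl) left over = 5.155 × 10^-3 mol (1:1 ratio)
n(HCl) consumed by analyte = 0.03313 − 5.155 × 10^-3 = 0.02797 mol
n(NaHCO3) = 0.02797 mol (1:1 ratio)
mass of NaHCO3 = 0.02797 × 84.01 = 2.350 g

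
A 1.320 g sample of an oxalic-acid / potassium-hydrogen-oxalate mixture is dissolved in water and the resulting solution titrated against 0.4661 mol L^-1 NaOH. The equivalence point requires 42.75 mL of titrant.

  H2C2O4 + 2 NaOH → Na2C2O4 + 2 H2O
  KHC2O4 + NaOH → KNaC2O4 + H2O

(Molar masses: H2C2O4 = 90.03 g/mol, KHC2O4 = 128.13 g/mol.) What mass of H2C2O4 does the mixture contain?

0.6678 g

n(NaOH) = 0.04275 × 0.4661 = 0.01993 mol
Let x = n(H2C2O4), y = n(KHC2O4).
Titrant: 2x + 1y = 0.01993;  mass: 90.03x + 128.13y = 1.320
Solving, x = 7.418 × 10^-3 mol, y = 5.090 × 10^-3 mol
mass of H2C2O4 = 7.418 × 10^-3 × 90.03 = 0.6678 g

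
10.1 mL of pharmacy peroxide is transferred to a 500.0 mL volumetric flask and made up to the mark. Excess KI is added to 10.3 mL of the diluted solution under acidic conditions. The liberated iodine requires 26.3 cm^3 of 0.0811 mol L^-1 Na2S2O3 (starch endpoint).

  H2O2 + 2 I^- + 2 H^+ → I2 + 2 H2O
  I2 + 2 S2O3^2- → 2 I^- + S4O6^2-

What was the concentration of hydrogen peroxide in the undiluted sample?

5.13 mol/L

n(S2O3^2-) = 0.0263 × 0.0811 = 2.13 × 10^-3 mol
n(I2) = n(S2O3^2-)/2 = 1.07 × 10^-3 mol
n(H2O2) in the aliquot = 1.07 × 10^-3 mol (1:1 ratio)
[H2O2]_dilute = 1.07 × 10^-3 / 0.0103 = 0.104 mol/L
[H2O2]_original = 0.104 × 500.0/10.1 = 5.13 mol/L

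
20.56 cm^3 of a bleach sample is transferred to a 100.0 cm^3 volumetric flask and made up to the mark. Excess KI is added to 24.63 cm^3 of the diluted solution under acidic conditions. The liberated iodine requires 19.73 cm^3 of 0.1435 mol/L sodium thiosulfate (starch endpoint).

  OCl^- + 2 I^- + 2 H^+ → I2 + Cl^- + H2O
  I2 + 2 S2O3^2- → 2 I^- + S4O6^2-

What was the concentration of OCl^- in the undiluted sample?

n(S2O3^2-) = 0.01973 × 0.1435 = 2.831 × 10^-3 mol
n(I2) = n(S2O3^2-)/2 = 1.416 × 10^-3 mol
n(OCl^-) in the aliquot = 1.416 × 10^-3 mol (1:1 ratio)
[OCl^-]_dilute = 1.416 × 10^-3 / 0.02463 = 0.05748 mol/L
[OCl^-]_original = 0.05748 × 100.0/20.56 = 0.2796 mol/L

0.2796 mol/L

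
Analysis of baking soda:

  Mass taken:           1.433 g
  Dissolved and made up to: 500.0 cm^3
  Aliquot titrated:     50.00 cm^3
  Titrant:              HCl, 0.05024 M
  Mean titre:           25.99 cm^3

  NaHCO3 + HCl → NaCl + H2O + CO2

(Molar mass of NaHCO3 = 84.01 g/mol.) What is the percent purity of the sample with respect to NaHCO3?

76.55 %

n(HCl) per titration = 0.02599 × 0.05024 = 1.306 × 10^-3 mol
n(NaHCO3) in each aliquot = 1.306 × 10^-3 mol (1:1 ratio)
n(NaHCO3) in the whole flask = 1.306 × 10^-3 × 500.0/50.00 = 0.01306 mol
mass of NaHCO3 = 0.01306 × 84.01 = 1.097 g
% NaHCO3 = 1.097 / 1.433 × 100 = 76.55 %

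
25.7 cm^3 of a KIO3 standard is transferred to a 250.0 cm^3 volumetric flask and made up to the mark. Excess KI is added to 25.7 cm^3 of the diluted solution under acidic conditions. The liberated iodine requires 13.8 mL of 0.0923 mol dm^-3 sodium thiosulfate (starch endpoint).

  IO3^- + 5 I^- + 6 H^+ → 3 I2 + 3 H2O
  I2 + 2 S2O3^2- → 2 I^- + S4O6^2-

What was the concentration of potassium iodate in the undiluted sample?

0.0804 mol/L

n(S2O3^2-) = 0.0138 × 0.0923 = 1.27 × 10^-3 mol
n(I2) = n(S2O3^2-)/2 = 6.37 × 10^-4 mol
From the 1:3 ratio, n(IO3^-) in the aliquot = 1/3 × 6.37 × 10^-4 = 2.12 × 10^-4 mol
[IO3^-]_dilute = 2.12 × 10^-4 / 0.0257 = 0.00826 mol/L
[IO3^-]_original = 0.00826 × 250.0/25.7 = 0.0804 mol/L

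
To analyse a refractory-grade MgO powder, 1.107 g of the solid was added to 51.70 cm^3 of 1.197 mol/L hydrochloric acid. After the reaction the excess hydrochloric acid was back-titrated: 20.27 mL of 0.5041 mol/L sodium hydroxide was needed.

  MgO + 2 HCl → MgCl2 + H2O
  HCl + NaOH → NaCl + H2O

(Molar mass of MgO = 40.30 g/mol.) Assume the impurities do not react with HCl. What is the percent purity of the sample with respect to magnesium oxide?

n(HCl) added = 0.05170 × 1.197 = 0.06188 mol
n(NaOH) used in back-titration = 0.02027 × 0.5041 = 0.01022 mol
n(HCl) left over = 0.01022 mol (1:1 ratio)
n(HCl) consumed by analyte = 0.06188 − 0.01022 = 0.05167 mol
From the 1:2 ratio, n(MgO) = 1/2 × 0.05167 = 0.02583 mol
mass of MgO = 0.02583 × 40.30 = 1.041 g
% MgO = 1.041 / 1.107 × 100 = 94.05 %

94.05 %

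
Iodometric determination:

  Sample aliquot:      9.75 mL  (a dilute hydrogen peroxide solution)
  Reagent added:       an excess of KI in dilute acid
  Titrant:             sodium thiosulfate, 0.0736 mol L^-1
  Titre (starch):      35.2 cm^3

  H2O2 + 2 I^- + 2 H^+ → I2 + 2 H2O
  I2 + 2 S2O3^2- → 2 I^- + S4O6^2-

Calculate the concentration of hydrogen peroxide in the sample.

0.133 mol/L

n(S2O3^2-) = 0.0352 × 0.0736 = 2.59 × 10^-3 mol
n(I2) = n(S2O3^2-)/2 = 1.30 × 10^-3 mol
n(H2O2) in the aliquot = 1.30 × 10^-3 mol (1:1 ratio)
[H2O2] = 1.30 × 10^-3 / 0.00975 = 0.133 mol/L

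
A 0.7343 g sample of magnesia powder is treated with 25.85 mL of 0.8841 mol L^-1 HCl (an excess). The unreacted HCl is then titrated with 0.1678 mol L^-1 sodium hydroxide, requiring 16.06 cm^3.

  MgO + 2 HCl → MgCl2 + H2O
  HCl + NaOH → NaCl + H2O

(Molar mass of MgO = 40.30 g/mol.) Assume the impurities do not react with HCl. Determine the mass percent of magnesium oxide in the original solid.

55.32 %

n(HCl) added = 0.02585 × 0.8841 = 0.02285 mol
n(NaOH) used in back-titration = 0.01606 × 0.1678 = 2.695 × 10^-3 mol
n(HCl) left over = 2.695 × 10^-3 mol (1:1 ratio)
n(HCl) consumed by analyte = 0.02285 − 2.695 × 10^-3 = 0.02016 mol
From the 1:2 ratio, n(MgO) = 1/2 × 0.02016 = 0.01008 mol
mass of MgO = 0.01008 × 40.30 = 0.4062 g
% MgO = 0.4062 / 0.7343 × 100 = 55.32 %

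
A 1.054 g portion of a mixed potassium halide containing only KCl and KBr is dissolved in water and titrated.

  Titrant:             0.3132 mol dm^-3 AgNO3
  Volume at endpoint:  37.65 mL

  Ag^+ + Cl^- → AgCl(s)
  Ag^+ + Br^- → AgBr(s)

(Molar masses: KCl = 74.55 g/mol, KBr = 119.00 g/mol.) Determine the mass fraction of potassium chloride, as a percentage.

n(AgNO3) = 0.03765 × 0.3132 = 0.01179 mol
Let x = n(KCl), y = n(KBr).
Titrant: 1x + 1y = 0.01179;  mass: 74.55x + 119.00y = 1.054
Solving, x = 7.857 × 10^-3 mol, y = 3.935 × 10^-3 mol
mass of KCl = 7.857 × 10^-3 × 74.55 = 0.5857 g
% KCl = 0.5857 / 1.054 × 100 = 55.57 %

55.57 %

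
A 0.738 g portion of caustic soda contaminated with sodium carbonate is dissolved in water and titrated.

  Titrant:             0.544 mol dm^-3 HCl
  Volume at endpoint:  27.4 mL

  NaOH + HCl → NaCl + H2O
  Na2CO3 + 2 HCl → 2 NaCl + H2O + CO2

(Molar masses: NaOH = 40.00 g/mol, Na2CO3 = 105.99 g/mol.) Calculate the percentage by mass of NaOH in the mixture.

21.7 %

n(HCl) = 0.0274 × 0.544 = 0.0149 mol
Let x = n(NaOH), y = n(Na2CO3).
Titrant: 1x + 2y = 0.0149;  mass: 40.00x + 105.99y = 0.738
Solving, x = 4.00 × 10^-3 mol, y = 5.46 × 10^-3 mol
mass of NaOH = 4.00 × 10^-3 × 40.00 = 0.160 g
% NaOH = 0.160 / 0.738 × 100 = 21.7 %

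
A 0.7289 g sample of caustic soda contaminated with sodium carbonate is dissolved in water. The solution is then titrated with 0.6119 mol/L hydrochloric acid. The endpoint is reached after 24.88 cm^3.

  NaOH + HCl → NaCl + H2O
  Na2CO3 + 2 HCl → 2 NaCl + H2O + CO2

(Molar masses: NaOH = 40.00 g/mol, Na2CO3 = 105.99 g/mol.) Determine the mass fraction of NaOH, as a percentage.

32.90 %

n(HCl) = 0.02488 × 0.6119 = 0.01522 mol
Let x = n(NaOH), y = n(Na2CO3).
Titrant: 1x + 2y = 0.01522;  mass: 40.00x + 105.99y = 0.7289
Solving, x = 5.995 × 10^-3 mol, y = 4.615 × 10^-3 mol
mass of NaOH = 5.995 × 10^-3 × 40.00 = 0.2398 g
% NaOH = 0.2398 / 0.7289 × 100 = 32.90 %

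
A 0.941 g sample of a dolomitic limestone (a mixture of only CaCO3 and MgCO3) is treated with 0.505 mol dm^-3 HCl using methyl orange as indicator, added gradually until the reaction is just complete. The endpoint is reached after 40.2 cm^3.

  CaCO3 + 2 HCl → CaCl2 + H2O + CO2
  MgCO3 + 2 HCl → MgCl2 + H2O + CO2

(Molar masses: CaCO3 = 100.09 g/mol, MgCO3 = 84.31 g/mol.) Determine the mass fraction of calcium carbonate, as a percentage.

n(HCl) = 0.0402 × 0.505 = 0.0203 mol
Let x = n(CaCO3), y = n(MgCO3).
Titrant: 2x + 2y = 0.0203;  mass: 100.09x + 84.31y = 0.941
Solving, x = 5.40 × 10^-3 mol, y = 4.75 × 10^-3 mol
mass of CaCO3 = 5.40 × 10^-3 × 100.09 = 0.540 g
% CaCO3 = 0.540 / 0.941 × 100 = 57.4 %

57.4 %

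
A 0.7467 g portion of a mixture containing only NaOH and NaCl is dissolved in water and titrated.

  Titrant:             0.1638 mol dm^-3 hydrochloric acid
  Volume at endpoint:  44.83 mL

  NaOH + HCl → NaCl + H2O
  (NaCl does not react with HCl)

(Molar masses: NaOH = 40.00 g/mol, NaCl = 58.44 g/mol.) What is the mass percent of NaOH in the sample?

n(HCl) = 0.04483 × 0.1638 = 7.343 × 10^-3 mol
Let x = n(NaOH), y = n(NaCl).
Titrant: 1x = 7.343 × 10^-3;  mass: 40.00x + 58.44y = 0.7467
Solving, x = 7.343 × 10^-3 mol, y = 7.751 × 10^-3 mol
mass of NaOH = 7.343 × 10^-3 × 40.00 = 0.2937 g
% NaOH = 0.2937 / 0.7467 × 100 = 39.34 %

39.34 %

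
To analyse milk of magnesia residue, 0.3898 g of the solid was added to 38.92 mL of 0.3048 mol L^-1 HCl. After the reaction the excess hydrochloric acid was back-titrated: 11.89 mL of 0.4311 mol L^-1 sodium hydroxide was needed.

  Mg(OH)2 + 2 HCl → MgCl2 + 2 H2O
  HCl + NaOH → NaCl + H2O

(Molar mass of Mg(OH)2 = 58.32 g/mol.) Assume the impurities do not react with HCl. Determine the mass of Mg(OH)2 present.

n(HCl) added = 0.03892 × 0.3048 = 0.01186 mol
n(NaOH) used in back-titration = 0.01189 × 0.4311 = 5.126 × 10^-3 mol
n(HCl) left over = 5.126 × 10^-3 mol (1:1 ratio)
n(HCl) consumed by analyte = 0.01186 − 5.126 × 10^-3 = 6.737 × 10^-3 mol
From the 1:2 ratio, n(Mg(OH)2) = 1/2 × 6.737 × 10^-3 = 3.369 × 10^-3 mol
mass of Mg(OH)2 = 3.369 × 10^-3 × 58.32 = 0.1965 g

0.1965 g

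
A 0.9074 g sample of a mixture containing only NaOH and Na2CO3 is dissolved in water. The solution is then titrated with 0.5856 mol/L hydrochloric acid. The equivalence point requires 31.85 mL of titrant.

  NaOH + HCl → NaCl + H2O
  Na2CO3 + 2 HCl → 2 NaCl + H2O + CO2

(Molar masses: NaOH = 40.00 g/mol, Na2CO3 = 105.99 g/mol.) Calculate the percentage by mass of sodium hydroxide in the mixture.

27.49 %

n(HCl) = 0.03185 × 0.5856 = 0.01865 mol
Let x = n(NaOH), y = n(Na2CO3).
Titrant: 1x + 2y = 0.01865;  mass: 40.00x + 105.99y = 0.9074
Solving, x = 6.235 × 10^-3 mol, y = 6.208 × 10^-3 mol
mass of NaOH = 6.235 × 10^-3 × 40.00 = 0.2494 g
% NaOH = 0.2494 / 0.9074 × 100 = 27.49 %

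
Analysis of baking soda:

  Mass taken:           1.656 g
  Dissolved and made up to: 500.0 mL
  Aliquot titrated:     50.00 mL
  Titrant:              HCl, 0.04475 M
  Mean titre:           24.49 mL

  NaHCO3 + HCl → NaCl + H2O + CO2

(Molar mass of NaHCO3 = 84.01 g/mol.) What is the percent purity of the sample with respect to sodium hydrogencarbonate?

n(HCl) per titration = 0.02449 × 0.04475 = 1.096 × 10^-3 mol
n(NaHCO3) in each aliquot = 1.096 × 10^-3 mol (1:1 ratio)
n(NaHCO3) in the whole flask = 1.096 × 10^-3 × 500.0/50.00 = 0.01096 mol
mass of NaHCO3 = 0.01096 × 84.01 = 0.9207 g
% NaHCO3 = 0.9207 / 1.656 × 100 = 55.60 %

55.60 %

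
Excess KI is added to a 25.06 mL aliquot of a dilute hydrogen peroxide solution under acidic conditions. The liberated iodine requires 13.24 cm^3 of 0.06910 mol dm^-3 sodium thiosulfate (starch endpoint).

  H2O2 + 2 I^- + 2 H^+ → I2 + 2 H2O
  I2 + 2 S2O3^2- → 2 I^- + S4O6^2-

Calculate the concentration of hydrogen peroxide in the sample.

0.01825 mol/L

n(S2O3^2-) = 0.01324 × 0.06910 = 9.149 × 10^-4 mol
n(I2) = n(S2O3^2-)/2 = 4.574 × 10^-4 mol
n(H2O2) in the aliquot = 4.574 × 10^-4 mol (1:1 ratio)
[H2O2] = 4.574 × 10^-4 / 0.02506 = 0.01825 mol/L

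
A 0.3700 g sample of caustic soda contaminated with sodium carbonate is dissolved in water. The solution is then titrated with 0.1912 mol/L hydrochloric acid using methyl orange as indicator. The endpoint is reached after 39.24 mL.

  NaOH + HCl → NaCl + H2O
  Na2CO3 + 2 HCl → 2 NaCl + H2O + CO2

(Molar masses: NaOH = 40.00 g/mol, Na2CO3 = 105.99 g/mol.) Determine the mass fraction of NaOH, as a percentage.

n(HCl) = 0.03924 × 0.1912 = 7.503 × 10^-3 mol
Let x = n(NaOH), y = n(Na2CO3).
Titrant: 1x + 2y = 7.503 × 10^-3;  mass: 40.00x + 105.99y = 0.3700
Solving, x = 2.124 × 10^-3 mol, y = 2.689 × 10^-3 mol
mass of NaOH = 2.124 × 10^-3 × 40.00 = 0.08497 g
% NaOH = 0.08497 / 0.3700 × 100 = 22.97 %

22.97 %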